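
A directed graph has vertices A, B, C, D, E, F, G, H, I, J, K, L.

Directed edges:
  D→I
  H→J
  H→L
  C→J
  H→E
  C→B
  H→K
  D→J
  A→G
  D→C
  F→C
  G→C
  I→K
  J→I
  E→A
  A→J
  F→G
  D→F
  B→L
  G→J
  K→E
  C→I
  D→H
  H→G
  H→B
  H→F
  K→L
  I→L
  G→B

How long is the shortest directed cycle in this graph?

5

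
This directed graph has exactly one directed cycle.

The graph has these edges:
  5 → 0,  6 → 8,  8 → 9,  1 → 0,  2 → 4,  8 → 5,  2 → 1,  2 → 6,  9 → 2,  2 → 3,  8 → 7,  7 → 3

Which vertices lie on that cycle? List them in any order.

2, 6, 8, 9

DFS with gray/black marking from 2:
2 gray
  4 gray
  4 black
  1 gray
    0 gray
    0 black
  1 black
  6 gray
    8 gray
      5 gray
        5→0: 0 black — skip
      5 black
      9 gray
        9→2: 2 is gray → back edge
Back edge closes the cycle 2 → 6 → 8 → 9 → 2; its vertices are {2, 6, 8, 9}.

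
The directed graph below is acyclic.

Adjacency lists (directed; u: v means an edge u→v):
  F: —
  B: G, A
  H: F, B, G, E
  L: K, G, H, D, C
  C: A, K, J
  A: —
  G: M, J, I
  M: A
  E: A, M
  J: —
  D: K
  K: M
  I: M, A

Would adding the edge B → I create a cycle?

No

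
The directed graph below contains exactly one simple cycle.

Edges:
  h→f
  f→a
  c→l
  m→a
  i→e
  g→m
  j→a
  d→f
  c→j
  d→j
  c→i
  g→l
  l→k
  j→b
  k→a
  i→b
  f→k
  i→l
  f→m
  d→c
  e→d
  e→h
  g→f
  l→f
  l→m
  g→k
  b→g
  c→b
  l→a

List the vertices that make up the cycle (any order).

c, d, e, i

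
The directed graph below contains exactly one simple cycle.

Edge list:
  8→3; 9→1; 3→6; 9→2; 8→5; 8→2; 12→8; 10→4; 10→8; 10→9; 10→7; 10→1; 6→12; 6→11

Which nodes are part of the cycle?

3, 6, 8, 12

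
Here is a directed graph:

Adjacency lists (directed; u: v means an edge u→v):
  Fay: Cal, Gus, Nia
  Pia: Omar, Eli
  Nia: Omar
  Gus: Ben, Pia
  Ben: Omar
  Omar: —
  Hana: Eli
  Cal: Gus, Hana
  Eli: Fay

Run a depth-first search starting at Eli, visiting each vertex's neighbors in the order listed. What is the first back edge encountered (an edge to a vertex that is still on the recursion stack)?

Pia->Eli

DFS from Eli (visiting each vertex's neighbors in the order listed); mark gray on enter, black on exit:
Eli gray
  Fay gray
    Cal gray
      Gus gray
        Ben gray
          Omar gray
          Omar black
        Ben black
        Pia gray
          Pia→Omar: Omar black — skip
          Pia→Eli: Eli is gray → back edge
First back edge: Pia → Eli.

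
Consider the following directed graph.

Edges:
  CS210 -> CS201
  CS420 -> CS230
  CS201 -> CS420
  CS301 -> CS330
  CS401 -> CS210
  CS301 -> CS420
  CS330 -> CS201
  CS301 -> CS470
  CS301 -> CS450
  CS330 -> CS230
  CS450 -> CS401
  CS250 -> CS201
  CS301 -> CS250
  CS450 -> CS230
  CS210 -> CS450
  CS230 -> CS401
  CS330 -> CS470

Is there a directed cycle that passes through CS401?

Yes

CS401 is on a cycle iff CS401 can reach itself via ≥1 edge.
CS401 → CS210 → CS450 → CS401 — yes.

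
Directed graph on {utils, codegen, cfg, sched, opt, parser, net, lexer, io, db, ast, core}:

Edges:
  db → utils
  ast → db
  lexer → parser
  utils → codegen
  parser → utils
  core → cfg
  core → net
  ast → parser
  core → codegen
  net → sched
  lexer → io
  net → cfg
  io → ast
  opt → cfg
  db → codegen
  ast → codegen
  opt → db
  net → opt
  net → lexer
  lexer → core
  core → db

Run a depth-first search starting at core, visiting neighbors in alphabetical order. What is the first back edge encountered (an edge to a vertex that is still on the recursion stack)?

DFS from core (visiting neighbors in alphabetical order); mark gray on enter, black on exit:
core gray
  cfg gray
  cfg black
  codegen gray
  codegen black
  db gray
    db→codegen: codegen black — skip
    utils gray
      utils→codegen: codegen black — skip
    utils black
  db black
  net gray
    net→cfg: cfg black — skip
    lexer gray
      lexer→core: core is gray → back edge
First back edge: lexer → core.

lexer→core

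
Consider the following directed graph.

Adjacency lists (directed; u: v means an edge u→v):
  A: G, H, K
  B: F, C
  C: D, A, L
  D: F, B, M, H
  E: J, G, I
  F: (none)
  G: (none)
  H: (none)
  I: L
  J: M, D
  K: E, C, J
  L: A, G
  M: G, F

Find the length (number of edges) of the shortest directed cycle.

For each vertex v, BFS finds the shortest path from v back to v.
The shortest such closed walk is K → C → A → K, length 3.

3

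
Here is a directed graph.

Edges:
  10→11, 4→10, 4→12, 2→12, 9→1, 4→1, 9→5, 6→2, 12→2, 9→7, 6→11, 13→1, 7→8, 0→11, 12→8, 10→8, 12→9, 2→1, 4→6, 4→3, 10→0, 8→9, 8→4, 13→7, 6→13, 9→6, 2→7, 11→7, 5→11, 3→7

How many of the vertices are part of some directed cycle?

A vertex is on a directed cycle iff it belongs to a strongly connected component of size ≥ 2 (or has a self-loop).
The vertices on cycles are {0, 2, 3, 4, 5, 6, 7, 8, 9, 10, 11, 12, 13} — 13 in total.

13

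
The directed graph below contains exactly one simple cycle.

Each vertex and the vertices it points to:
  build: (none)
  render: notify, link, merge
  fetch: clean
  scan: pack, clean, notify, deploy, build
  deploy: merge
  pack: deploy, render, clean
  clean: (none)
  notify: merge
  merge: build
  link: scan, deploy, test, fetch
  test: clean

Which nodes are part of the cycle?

link, pack, scan, render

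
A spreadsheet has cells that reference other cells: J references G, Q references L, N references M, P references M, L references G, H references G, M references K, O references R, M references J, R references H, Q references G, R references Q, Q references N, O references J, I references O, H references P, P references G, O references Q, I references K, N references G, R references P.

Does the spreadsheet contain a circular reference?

No

DFS with white/gray/black marking, starting from K:
K gray
K black
G gray
G black
H gray
  H→G: G black — skip
  P gray
    P→G: G black — skip
    M gray
      M→K: K black — skip
      J gray
        J→G: G black — skip
      J black
    M black
  P black
H black
I gray
  I→K: K black — skip
  O gray
    R gray
      R→H: H black — skip
      R→P: P black — skip
      Q gray
        L gray
          L→G: G black — skip
        L black
        N gray
          N→M: M black — skip
          N→G: G black — skip
        N black
        Q→G: G black — skip
      Q black
    R black
    O→Q: Q black — skip
    O→J: J black — skip
  O black
I black
Every edge goes to a white or black vertex — no back edge, so the graph is acyclic.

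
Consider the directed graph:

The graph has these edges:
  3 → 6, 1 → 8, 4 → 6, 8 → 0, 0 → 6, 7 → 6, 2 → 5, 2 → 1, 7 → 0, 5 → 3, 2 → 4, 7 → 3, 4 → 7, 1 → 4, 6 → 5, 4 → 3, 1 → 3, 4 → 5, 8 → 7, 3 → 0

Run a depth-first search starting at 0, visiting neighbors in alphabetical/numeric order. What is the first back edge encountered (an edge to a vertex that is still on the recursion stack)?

DFS from 0 (visiting neighbors in alphabetical/numeric order); mark gray on enter, black on exit:
0 gray
  6 gray
    5 gray
      3 gray
        3→0: 0 is gray → back edge
First back edge: 3 → 0.

3→0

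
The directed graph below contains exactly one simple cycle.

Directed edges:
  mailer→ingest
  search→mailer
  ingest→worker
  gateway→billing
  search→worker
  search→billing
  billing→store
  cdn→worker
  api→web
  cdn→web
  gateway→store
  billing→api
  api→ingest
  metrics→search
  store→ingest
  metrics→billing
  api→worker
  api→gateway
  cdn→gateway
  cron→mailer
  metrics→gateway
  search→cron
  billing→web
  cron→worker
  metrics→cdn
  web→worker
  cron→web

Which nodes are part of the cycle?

api, billing, gateway

DFS with gray/black marking from gateway:
gateway gray
  store gray
    ingest gray
      worker gray
      worker black
    ingest black
  store black
  billing gray
    web gray
      web→worker: worker black — skip
    web black
    billing→store: store black — skip
    api gray
      api→worker: worker black — skip
      api→ingest: ingest black — skip
      api→gateway: gateway is gray → back edge
Back edge closes the cycle gateway → billing → api → gateway; its vertices are {api, billing, gateway}.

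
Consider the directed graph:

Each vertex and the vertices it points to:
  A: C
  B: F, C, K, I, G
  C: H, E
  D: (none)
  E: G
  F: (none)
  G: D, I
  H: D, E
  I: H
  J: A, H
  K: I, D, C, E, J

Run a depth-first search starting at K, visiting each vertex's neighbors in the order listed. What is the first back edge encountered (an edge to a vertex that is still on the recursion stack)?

DFS from K (visiting each vertex's neighbors in the order listed); mark gray on enter, black on exit:
K gray
  I gray
    H gray
      D gray
      D black
      E gray
        G gray
          G→D: D black — skip
          G→I: I is gray → back edge
First back edge: G → I.

G→I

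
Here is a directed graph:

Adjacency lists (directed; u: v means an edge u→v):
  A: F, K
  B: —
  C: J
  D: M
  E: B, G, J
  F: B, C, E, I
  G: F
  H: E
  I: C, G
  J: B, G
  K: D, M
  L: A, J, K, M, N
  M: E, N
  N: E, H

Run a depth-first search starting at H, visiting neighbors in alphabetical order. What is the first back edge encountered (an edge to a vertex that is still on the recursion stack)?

DFS from H (visiting neighbors in alphabetical order); mark gray on enter, black on exit:
H gray
  E gray
    B gray
    B black
    G gray
      F gray
        F→B: B black — skip
        C gray
          J gray
            J→B: B black — skip
            J→G: G is gray → back edge
First back edge: J → G.

J→G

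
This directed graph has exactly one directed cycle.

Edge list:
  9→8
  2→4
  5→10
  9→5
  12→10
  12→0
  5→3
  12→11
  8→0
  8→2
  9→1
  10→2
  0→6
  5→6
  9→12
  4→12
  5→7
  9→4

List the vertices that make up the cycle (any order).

2, 4, 10, 12

DFS with gray/black marking from 4:
4 gray
  12 gray
    11 gray
    11 black
    10 gray
      2 gray
        2→4: 4 is gray → back edge
Back edge closes the cycle 4 → 12 → 10 → 2 → 4; its vertices are {2, 4, 10, 12}.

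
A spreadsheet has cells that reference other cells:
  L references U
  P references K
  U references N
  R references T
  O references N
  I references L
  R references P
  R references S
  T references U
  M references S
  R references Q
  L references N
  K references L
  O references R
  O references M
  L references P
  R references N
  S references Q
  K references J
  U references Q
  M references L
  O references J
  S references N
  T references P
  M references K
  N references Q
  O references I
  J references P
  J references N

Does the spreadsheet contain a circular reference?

Yes

DFS with white/gray/black marking, starting from J:
J gray
  P gray
    K gray
      L gray
        L→P: P is gray → back edge
Back edge found, so a cycle exists: P → K → L → P.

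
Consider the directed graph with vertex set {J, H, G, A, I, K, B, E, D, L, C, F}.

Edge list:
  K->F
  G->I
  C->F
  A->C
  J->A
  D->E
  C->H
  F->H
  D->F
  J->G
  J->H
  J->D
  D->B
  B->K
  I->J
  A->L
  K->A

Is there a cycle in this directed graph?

DFS with white/gray/black marking, starting from B:
B gray
  K gray
    F gray
      H gray
      H black
    F black
    A gray
      L gray
      L black
      C gray
        C→F: F black — skip
        C→H: H black — skip
      C black
    A black
  K black
B black
J gray
  J→A: A black — skip
  J→H: H black — skip
  G gray
    I gray
      I→J: J is gray → back edge
Back edge found, so a cycle exists: J → G → I → J.

Yes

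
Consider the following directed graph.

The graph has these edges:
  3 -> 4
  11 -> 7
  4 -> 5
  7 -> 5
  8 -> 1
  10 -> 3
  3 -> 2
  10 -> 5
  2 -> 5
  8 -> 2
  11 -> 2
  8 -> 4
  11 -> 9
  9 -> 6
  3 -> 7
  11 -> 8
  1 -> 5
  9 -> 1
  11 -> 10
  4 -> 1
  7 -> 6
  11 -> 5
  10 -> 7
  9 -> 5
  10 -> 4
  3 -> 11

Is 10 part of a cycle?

Yes

10 is on a cycle iff 10 can reach itself via ≥1 edge.
10 → 3 → 11 → 10 — yes.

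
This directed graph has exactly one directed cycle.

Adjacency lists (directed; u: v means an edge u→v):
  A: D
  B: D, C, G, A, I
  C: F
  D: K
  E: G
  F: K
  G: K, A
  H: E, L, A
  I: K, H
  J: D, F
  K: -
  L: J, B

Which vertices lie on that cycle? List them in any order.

DFS with gray/black marking from I:
I gray
  K gray
  K black
  H gray
    E gray
      G gray
        G→K: K black — skip
        A gray
          D gray
            D→K: K black — skip
          D black
        A black
      G black
    E black
    L gray
      J gray
        J→D: D black — skip
        F gray
          F→K: K black — skip
        F black
      J black
      B gray
        B→D: D black — skip
        C gray
          C→F: F black — skip
        C black
        B→G: G black — skip
        B→A: A black — skip
        B→I: I is gray → back edge
Back edge closes the cycle I → H → L → B → I; its vertices are {B, H, I, L}.

B, H, I, L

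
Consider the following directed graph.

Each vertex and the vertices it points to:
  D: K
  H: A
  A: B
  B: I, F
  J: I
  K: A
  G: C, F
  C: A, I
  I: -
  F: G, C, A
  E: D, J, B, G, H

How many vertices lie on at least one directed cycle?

A vertex is on a directed cycle iff it belongs to a strongly connected component of size ≥ 2 (or has a self-loop).
The vertices on cycles are {A, B, C, F, G} — 5 in total.

5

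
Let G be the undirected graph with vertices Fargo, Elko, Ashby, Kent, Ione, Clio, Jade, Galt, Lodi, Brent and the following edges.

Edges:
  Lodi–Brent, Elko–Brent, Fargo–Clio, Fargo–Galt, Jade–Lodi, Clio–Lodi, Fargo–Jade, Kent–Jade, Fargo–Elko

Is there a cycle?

Yes

DFS, tracking each vertex's parent; an edge to a visited non-parent vertex closes a cycle.
Start from Ione:
visit Ione (parent –)
visit Fargo (parent –)
  visit Jade (parent Fargo)
    Jade–Fargo: parent, skip
    visit Lodi (parent Jade)
      visit Brent (parent Lodi)
        visit Elko (parent Brent)
          Elko–Brent: parent, skip
          Elko–Fargo: Fargo visited and ≠ parent → cycle
Cycle: Fargo – Jade – Lodi – Brent – Elko – Fargo.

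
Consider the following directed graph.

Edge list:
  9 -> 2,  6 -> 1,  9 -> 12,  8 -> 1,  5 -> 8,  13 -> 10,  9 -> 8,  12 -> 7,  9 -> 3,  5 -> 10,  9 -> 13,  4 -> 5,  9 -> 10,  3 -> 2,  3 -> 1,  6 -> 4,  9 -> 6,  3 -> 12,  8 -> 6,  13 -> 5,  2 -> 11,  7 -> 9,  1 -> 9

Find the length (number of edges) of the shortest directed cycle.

3

For each vertex v, BFS finds the shortest path from v back to v.
The shortest such closed walk is 9 → 12 → 7 → 9, length 3.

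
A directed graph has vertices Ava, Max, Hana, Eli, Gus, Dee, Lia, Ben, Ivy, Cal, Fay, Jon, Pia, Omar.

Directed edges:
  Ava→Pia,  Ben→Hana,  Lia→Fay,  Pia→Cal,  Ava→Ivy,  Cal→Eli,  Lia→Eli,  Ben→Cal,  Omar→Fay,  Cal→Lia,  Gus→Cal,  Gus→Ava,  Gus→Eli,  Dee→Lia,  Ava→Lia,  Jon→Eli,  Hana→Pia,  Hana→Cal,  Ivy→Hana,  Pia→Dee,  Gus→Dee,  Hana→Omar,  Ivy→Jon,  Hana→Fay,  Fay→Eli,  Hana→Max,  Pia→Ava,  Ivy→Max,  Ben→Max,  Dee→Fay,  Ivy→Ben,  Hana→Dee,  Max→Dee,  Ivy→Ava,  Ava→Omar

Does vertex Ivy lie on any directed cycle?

Ivy is on a cycle iff Ivy can reach itself via ≥1 edge.
Ivy → Ava → Ivy — yes.

Yes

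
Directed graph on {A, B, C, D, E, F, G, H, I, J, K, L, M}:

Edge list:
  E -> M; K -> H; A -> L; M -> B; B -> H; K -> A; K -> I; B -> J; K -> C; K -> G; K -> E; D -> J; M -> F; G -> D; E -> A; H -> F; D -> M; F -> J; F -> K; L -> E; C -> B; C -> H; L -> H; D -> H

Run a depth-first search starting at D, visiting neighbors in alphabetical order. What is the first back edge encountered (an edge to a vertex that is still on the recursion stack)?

DFS from D (visiting neighbors in alphabetical order); mark gray on enter, black on exit:
D gray
  H gray
    F gray
      J gray
      J black
      K gray
        A gray
          L gray
            E gray
              E→A: A is gray → back edge
First back edge: E → A.

E→A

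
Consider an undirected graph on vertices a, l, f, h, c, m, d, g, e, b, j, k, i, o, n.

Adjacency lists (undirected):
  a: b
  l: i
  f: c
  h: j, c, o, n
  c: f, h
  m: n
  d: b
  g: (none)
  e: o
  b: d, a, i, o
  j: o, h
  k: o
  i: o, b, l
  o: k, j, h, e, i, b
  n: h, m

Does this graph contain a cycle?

DFS, tracking each vertex's parent; an edge to a visited non-parent vertex closes a cycle.
Start from n:
visit n (parent –)
  visit h (parent n)
    visit j (parent h)
      visit o (parent j)
        visit k (parent o)
          k–o: parent, skip
        o–j: parent, skip
        o–h: h visited and ≠ parent → cycle
Cycle: h – j – o – h.

Yes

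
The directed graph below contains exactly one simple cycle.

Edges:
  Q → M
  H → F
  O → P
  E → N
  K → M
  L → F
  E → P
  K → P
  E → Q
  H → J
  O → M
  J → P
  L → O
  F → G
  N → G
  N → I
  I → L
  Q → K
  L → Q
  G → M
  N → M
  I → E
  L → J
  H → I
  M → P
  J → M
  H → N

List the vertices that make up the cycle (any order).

DFS with gray/black marking from I:
I gray
  E gray
    P gray
    P black
    N gray
      M gray
        M→P: P black — skip
      M black
      N→I: I is gray → back edge
Back edge closes the cycle I → E → N → I; its vertices are {E, I, N}.

E, I, N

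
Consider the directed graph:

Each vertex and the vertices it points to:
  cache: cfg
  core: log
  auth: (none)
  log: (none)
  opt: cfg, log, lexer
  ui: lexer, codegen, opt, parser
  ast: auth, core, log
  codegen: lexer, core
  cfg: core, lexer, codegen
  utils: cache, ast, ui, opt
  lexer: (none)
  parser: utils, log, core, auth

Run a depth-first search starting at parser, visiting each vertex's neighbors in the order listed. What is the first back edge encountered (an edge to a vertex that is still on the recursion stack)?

DFS from parser (visiting each vertex's neighbors in the order listed); mark gray on enter, black on exit:
parser gray
  utils gray
    cache gray
      cfg gray
        core gray
          log gray
          log black
        core black
        lexer gray
        lexer black
        codegen gray
          codegen→lexer: lexer black — skip
          codegen→core: core black — skip
        codegen black
      cfg black
    cache black
    ast gray
      auth gray
      auth black
      ast→core: core black — skip
      ast→log: log black — skip
    ast black
    ui gray
      ui→lexer: lexer black — skip
      ui→codegen: codegen black — skip
      opt gray
        opt→cfg: cfg black — skip
        opt→log: log black — skip
        opt→lexer: lexer black — skip
      opt black
      ui→parser: parser is gray → back edge
First back edge: ui → parser.

ui->parser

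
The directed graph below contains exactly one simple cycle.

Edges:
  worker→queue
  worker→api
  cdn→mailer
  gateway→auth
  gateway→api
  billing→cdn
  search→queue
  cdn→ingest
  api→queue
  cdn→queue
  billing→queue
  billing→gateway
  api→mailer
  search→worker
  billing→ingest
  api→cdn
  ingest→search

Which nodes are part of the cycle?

DFS with gray/black marking from ingest:
ingest gray
  search gray
    queue gray
    queue black
    worker gray
      worker→queue: queue black — skip
      api gray
        cdn gray
          cdn→queue: queue black — skip
          cdn→ingest: ingest is gray → back edge
Back edge closes the cycle ingest → search → worker → api → cdn → ingest; its vertices are {api, cdn, ingest, search, worker}.

api, cdn, ingest, search, worker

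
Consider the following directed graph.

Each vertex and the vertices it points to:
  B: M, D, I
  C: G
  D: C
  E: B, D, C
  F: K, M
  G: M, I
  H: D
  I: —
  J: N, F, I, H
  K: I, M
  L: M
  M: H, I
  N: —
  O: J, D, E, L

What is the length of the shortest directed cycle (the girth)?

5

For each vertex v, BFS finds the shortest path from v back to v.
The shortest such closed walk is H → D → C → G → M → H, length 5.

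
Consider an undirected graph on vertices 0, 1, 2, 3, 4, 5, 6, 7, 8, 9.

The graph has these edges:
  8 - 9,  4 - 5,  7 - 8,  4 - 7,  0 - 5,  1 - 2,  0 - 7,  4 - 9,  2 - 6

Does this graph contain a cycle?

DFS, tracking each vertex's parent; an edge to a visited non-parent vertex closes a cycle.
Start from 3:
visit 3 (parent –)
visit 0 (parent –)
  visit 7 (parent 0)
    visit 8 (parent 7)
      8–7: parent, skip
      visit 9 (parent 8)
        9–8: parent, skip
        visit 4 (parent 9)
          visit 5 (parent 4)
            5–4: parent, skip
            5–0: 0 visited and ≠ parent → cycle
Cycle: 0 – 7 – 8 – 9 – 4 – 5 – 0.

Yes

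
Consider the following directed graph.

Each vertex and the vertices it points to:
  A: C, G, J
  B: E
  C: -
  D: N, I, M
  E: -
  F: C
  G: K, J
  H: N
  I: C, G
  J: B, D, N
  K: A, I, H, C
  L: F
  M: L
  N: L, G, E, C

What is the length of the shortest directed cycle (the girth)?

3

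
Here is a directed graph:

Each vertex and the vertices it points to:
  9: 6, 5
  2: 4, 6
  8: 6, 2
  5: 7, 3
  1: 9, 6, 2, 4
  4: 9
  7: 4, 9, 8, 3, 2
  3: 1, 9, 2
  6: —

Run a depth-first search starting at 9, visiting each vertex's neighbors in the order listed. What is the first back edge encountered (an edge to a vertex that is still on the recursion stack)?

DFS from 9 (visiting each vertex's neighbors in the order listed); mark gray on enter, black on exit:
9 gray
  6 gray
  6 black
  5 gray
    7 gray
      4 gray
        4→9: 9 is gray → back edge
First back edge: 4 → 9.

4→9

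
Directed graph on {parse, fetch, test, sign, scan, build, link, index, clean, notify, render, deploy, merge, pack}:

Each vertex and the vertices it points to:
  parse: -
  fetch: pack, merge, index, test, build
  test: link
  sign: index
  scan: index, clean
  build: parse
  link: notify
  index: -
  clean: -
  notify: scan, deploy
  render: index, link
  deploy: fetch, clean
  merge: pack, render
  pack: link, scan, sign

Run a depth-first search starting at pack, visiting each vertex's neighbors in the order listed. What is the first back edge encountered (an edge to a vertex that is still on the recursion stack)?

DFS from pack (visiting each vertex's neighbors in the order listed); mark gray on enter, black on exit:
pack gray
  link gray
    notify gray
      scan gray
        index gray
        index black
        clean gray
        clean black
      scan black
      deploy gray
        fetch gray
          fetch→pack: pack is gray → back edge
First back edge: fetch → pack.

fetch→pack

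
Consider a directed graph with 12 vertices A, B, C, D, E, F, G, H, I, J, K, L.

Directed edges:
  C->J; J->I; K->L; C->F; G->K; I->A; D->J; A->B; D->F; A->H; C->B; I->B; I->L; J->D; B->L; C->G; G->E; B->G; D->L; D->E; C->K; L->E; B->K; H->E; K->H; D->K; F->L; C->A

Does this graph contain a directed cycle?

Yes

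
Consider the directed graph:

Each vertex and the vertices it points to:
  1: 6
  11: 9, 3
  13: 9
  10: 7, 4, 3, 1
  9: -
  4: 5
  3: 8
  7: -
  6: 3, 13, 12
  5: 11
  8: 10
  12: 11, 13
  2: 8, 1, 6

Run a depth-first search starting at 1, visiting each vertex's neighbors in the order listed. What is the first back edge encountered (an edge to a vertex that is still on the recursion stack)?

11→3

DFS from 1 (visiting each vertex's neighbors in the order listed); mark gray on enter, black on exit:
1 gray
  6 gray
    3 gray
      8 gray
        10 gray
          7 gray
          7 black
          4 gray
            5 gray
              11 gray
                9 gray
                9 black
                11→3: 3 is gray → back edge
First back edge: 11 → 3.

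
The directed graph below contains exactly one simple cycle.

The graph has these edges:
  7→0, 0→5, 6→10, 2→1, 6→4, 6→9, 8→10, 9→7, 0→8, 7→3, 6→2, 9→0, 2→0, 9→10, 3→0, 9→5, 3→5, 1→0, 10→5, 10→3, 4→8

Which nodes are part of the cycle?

0, 3, 8, 10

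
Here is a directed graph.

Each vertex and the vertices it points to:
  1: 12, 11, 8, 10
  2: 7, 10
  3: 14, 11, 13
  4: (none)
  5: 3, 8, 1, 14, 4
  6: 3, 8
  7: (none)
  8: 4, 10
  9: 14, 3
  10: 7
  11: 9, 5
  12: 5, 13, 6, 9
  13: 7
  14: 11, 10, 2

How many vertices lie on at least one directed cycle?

8

A vertex is on a directed cycle iff it belongs to a strongly connected component of size ≥ 2 (or has a self-loop).
The vertices on cycles are {1, 3, 5, 6, 9, 11, 12, 14} — 8 in total.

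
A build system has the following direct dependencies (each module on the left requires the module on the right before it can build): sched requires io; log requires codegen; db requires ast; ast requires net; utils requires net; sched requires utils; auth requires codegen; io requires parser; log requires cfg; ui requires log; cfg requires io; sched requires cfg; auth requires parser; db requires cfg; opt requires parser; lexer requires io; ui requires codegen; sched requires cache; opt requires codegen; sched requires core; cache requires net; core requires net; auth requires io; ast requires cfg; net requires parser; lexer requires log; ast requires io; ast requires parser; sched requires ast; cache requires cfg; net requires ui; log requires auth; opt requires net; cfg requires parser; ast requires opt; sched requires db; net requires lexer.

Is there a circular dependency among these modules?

No

DFS with white/gray/black marking, starting from cache:
cache gray
  cfg gray
    parser gray
    parser black
    io gray
      io→parser: parser black — skip
    io black
  cfg black
  net gray
    net→parser: parser black — skip
    lexer gray
      lexer→io: io black — skip
      log gray
        codegen gray
        codegen black
        log→cfg: cfg black — skip
        auth gray
          auth→parser: parser black — skip
          auth→io: io black — skip
          auth→codegen: codegen black — skip
        auth black
      log black
    lexer black
    ui gray
      ui→codegen: codegen black — skip
      ui→log: log black — skip
    ui black
  net black
cache black
core gray
  core→net: net black — skip
core black
sched gray
  sched→cache: cache black — skip
  sched→io: io black — skip
  utils gray
    utils→net: net black — skip
  utils black
  sched→cfg: cfg black — skip
  sched→core: core black — skip
  db gray
    ast gray
      ast→cfg: cfg black — skip
      ast→net: net black — skip
      ast→parser: parser black — skip
      ast→io: io black — skip
      opt gray
        opt→codegen: codegen black — skip
        opt→net: net black — skip
        opt→parser: parser black — skip
      opt black
    ast black
    db→cfg: cfg black — skip
  db black
  sched→ast: ast black — skip
sched black
Every edge goes to a white or black vertex — no back edge, so the graph is acyclic.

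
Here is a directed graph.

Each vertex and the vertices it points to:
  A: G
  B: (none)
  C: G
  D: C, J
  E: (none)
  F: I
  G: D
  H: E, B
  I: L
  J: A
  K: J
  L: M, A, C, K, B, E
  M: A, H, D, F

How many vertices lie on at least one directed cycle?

9

A vertex is on a directed cycle iff it belongs to a strongly connected component of size ≥ 2 (or has a self-loop).
The vertices on cycles are {A, C, D, F, G, I, J, L, M} — 9 in total.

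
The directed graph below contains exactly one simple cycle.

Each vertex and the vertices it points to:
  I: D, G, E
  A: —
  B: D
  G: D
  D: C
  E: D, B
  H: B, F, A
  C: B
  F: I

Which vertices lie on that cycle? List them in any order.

B, C, D

DFS with gray/black marking from B:
B gray
  D gray
    C gray
      C→B: B is gray → back edge
Back edge closes the cycle B → D → C → B; its vertices are {B, C, D}.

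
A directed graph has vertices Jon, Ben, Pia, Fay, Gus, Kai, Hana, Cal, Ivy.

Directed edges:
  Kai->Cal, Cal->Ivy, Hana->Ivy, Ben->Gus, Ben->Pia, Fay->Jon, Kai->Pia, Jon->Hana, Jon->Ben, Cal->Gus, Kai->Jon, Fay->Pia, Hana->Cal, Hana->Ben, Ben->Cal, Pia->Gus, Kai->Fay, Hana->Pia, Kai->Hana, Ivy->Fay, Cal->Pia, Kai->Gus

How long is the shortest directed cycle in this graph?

For each vertex v, BFS finds the shortest path from v back to v.
The shortest such closed walk is Hana → Ivy → Fay → Jon → Hana, length 4.

4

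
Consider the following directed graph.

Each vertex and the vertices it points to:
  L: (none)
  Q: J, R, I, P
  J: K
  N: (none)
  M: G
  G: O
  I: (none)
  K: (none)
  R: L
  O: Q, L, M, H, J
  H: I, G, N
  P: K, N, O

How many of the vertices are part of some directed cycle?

A vertex is on a directed cycle iff it belongs to a strongly connected component of size ≥ 2 (or has a self-loop).
The vertices on cycles are {G, H, M, O, P, Q} — 6 in total.

6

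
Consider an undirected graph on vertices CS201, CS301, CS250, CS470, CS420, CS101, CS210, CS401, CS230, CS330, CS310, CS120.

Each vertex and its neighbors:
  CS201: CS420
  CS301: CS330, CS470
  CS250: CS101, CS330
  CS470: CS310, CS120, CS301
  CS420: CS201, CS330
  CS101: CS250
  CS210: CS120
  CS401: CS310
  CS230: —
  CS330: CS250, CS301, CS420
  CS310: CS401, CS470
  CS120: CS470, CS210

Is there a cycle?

DFS, tracking each vertex's parent; an edge to a visited non-parent vertex closes a cycle.
Start from CS470:
visit CS470 (parent –)
  visit CS310 (parent CS470)
    visit CS401 (parent CS310)
      CS401–CS310: parent, skip
    CS310–CS470: parent, skip
  visit CS120 (parent CS470)
    CS120–CS470: parent, skip
    visit CS210 (parent CS120)
      CS210–CS120: parent, skip
  visit CS301 (parent CS470)
    visit CS330 (parent CS301)
      visit CS250 (parent CS330)
        visit CS101 (parent CS250)
          CS101–CS250: parent, skip
        CS250–CS330: parent, skip
      CS330–CS301: parent, skip
      visit CS420 (parent CS330)
        visit CS201 (parent CS420)
          CS201–CS420: parent, skip
        CS420–CS330: parent, skip
    CS301–CS470: parent, skip
visit CS230 (parent –)
No non-parent visited neighbor found — the graph is a forest.

No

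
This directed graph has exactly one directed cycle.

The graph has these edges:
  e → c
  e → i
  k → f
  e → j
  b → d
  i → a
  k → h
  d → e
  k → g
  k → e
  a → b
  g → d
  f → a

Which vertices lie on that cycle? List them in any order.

a, b, d, e, i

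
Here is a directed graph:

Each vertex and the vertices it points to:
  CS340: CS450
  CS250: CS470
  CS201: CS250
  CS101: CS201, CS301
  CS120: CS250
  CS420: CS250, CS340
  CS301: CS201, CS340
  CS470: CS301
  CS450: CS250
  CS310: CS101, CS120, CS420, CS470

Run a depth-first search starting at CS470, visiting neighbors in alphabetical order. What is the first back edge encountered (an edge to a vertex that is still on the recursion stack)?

CS250->CS470

DFS from CS470 (visiting neighbors in alphabetical order); mark gray on enter, black on exit:
CS470 gray
  CS301 gray
    CS201 gray
      CS250 gray
        CS250→CS470: CS470 is gray → back edge
First back edge: CS250 → CS470.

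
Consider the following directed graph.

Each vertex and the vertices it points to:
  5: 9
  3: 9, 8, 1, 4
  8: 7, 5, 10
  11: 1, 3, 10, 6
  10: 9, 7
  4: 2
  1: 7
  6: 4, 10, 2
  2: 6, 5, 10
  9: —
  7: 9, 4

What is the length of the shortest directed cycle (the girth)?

For each vertex v, BFS finds the shortest path from v back to v.
The shortest such closed walk is 6 → 2 → 6, length 2.

2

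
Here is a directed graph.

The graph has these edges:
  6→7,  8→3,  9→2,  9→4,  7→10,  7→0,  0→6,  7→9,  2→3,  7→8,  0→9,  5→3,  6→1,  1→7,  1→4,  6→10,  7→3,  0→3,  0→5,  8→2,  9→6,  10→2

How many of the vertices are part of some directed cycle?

A vertex is on a directed cycle iff it belongs to a strongly connected component of size ≥ 2 (or has a self-loop).
The vertices on cycles are {0, 1, 6, 7, 9} — 5 in total.

5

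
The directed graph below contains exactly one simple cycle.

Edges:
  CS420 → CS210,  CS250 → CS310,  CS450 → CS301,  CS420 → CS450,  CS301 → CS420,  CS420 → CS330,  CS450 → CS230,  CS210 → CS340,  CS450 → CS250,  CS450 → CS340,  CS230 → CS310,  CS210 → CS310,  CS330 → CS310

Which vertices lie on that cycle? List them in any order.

CS301, CS420, CS450

DFS with gray/black marking from CS450:
CS450 gray
  CS250 gray
    CS310 gray
    CS310 black
  CS250 black
  CS230 gray
    CS230→CS310: CS310 black — skip
  CS230 black
  CS301 gray
    CS420 gray
      CS330 gray
        CS330→CS310: CS310 black — skip
      CS330 black
      CS210 gray
        CS340 gray
        CS340 black
        CS210→CS310: CS310 black — skip
      CS210 black
      CS420→CS450: CS450 is gray → back edge
Back edge closes the cycle CS450 → CS301 → CS420 → CS450; its vertices are {CS301, CS420, CS450}.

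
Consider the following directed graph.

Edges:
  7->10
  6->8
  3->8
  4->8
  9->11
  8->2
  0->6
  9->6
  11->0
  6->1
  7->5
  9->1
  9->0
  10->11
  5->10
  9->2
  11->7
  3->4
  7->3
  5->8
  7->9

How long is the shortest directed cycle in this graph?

3

For each vertex v, BFS finds the shortest path from v back to v.
The shortest such closed walk is 7 → 10 → 11 → 7, length 3.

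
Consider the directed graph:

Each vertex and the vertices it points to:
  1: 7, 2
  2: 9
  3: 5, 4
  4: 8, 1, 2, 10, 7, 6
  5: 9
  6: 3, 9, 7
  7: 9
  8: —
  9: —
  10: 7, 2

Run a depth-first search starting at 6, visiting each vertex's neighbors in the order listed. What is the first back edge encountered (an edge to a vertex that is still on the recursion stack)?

DFS from 6 (visiting each vertex's neighbors in the order listed); mark gray on enter, black on exit:
6 gray
  3 gray
    5 gray
      9 gray
      9 black
    5 black
    4 gray
      8 gray
      8 black
      1 gray
        7 gray
          7→9: 9 black — skip
        7 black
        2 gray
          2→9: 9 black — skip
        2 black
      1 black
      4→2: 2 black — skip
      10 gray
        10→7: 7 black — skip
        10→2: 2 black — skip
      10 black
      4→7: 7 black — skip
      4→6: 6 is gray → back edge
First back edge: 4 → 6.

4->6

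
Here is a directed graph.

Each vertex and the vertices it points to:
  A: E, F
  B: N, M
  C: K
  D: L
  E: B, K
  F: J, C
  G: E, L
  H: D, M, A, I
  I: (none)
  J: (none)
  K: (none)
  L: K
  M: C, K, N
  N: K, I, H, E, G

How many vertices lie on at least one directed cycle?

A vertex is on a directed cycle iff it belongs to a strongly connected component of size ≥ 2 (or has a self-loop).
The vertices on cycles are {A, B, E, G, H, M, N} — 7 in total.

7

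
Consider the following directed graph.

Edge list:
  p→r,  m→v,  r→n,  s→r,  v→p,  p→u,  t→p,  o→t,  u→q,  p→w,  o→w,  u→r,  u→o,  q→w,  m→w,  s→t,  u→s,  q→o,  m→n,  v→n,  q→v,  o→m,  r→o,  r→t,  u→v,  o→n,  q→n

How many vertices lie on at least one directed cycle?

9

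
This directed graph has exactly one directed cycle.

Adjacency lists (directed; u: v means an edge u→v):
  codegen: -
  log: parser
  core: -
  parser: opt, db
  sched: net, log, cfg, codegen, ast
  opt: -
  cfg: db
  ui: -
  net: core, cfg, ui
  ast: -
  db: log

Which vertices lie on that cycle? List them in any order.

DFS with gray/black marking from log:
log gray
  parser gray
    opt gray
    opt black
    db gray
      db→log: log is gray → back edge
Back edge closes the cycle log → parser → db → log; its vertices are {db, log, parser}.

db, log, parser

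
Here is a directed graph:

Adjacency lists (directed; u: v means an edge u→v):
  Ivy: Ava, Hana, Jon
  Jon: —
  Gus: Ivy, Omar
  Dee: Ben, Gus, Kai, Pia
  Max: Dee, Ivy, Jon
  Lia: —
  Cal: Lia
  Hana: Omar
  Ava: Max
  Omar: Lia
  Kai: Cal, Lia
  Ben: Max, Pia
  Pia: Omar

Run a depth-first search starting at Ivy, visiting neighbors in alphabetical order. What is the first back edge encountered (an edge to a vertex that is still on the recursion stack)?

DFS from Ivy (visiting neighbors in alphabetical order); mark gray on enter, black on exit:
Ivy gray
  Ava gray
    Max gray
      Dee gray
        Ben gray
          Ben→Max: Max is gray → back edge
First back edge: Ben → Max.

Ben->Max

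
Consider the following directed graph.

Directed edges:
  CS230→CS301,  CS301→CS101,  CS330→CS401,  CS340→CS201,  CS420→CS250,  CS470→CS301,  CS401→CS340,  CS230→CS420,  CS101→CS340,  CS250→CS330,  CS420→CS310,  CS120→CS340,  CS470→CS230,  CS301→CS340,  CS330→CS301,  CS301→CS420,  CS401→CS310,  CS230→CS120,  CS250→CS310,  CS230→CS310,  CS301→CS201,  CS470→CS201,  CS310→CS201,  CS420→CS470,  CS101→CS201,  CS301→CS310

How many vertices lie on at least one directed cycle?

6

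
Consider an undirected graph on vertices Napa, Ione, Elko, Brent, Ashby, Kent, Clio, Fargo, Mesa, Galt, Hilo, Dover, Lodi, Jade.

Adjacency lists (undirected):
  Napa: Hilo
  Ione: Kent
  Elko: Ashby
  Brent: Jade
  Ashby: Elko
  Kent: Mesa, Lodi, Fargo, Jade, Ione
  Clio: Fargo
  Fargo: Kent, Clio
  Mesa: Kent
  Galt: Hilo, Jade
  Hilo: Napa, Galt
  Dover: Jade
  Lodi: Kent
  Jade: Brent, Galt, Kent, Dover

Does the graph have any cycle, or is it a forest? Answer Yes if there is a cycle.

DFS, tracking each vertex's parent; an edge to a visited non-parent vertex closes a cycle.
Start from Galt:
visit Galt (parent –)
  visit Hilo (parent Galt)
    visit Napa (parent Hilo)
      Napa–Hilo: parent, skip
    Hilo–Galt: parent, skip
  visit Jade (parent Galt)
    visit Brent (parent Jade)
      Brent–Jade: parent, skip
    Jade–Galt: parent, skip
    visit Kent (parent Jade)
      visit Mesa (parent Kent)
        Mesa–Kent: parent, skip
      visit Lodi (parent Kent)
        Lodi–Kent: parent, skip
      visit Fargo (parent Kent)
        Fargo–Kent: parent, skip
        visit Clio (parent Fargo)
          Clio–Fargo: parent, skip
      Kent–Jade: parent, skip
      visit Ione (parent Kent)
        Ione–Kent: parent, skip
    visit Dover (parent Jade)
      Dover–Jade: parent, skip
visit Elko (parent –)
  visit Ashby (parent Elko)
    Ashby–Elko: parent, skip
No non-parent visited neighbor found — the graph is a forest.

No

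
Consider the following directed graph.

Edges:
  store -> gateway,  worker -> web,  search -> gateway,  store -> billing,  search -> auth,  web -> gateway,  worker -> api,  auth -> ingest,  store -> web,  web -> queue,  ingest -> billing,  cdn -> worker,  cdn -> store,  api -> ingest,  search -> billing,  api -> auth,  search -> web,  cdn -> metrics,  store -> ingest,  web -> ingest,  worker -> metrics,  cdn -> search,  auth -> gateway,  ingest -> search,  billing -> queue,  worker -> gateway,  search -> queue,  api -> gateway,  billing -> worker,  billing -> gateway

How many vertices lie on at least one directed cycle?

A vertex is on a directed cycle iff it belongs to a strongly connected component of size ≥ 2 (or has a self-loop).
The vertices on cycles are {api, web, auth, ingest, search, worker, billing} — 7 in total.

7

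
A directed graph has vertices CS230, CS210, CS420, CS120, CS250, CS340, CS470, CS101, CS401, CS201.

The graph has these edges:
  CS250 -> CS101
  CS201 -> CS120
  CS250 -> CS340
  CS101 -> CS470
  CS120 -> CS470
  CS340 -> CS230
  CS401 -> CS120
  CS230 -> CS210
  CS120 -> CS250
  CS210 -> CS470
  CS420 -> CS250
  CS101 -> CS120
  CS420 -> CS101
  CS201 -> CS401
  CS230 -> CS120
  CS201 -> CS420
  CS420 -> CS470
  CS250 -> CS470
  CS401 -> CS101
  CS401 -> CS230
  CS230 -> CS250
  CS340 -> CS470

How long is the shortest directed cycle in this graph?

3

For each vertex v, BFS finds the shortest path from v back to v.
The shortest such closed walk is CS230 → CS250 → CS340 → CS230, length 3.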